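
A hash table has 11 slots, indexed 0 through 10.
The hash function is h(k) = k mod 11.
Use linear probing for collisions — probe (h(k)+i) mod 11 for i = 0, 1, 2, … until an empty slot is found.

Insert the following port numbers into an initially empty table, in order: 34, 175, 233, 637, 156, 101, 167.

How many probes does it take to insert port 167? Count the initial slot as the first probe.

4

Insert 34: h=1, slot 1 empty → index 1.
Insert 175: h=10, slot 10 empty → index 10.
Insert 233: h=2, slot 2 empty → index 2.
Insert 637: h=10, slot 10 occupied → index 0.
Insert 156: h=2, slot 2 occupied → index 3.
Insert 101: h=2, slots 2,3 occupied → index 4.
Insert 167: h=2, slots 2,3,4 occupied → index 5.
Table: [637, 34, 233, 156, 101, 167, ∅, ∅, ∅, ∅, 175]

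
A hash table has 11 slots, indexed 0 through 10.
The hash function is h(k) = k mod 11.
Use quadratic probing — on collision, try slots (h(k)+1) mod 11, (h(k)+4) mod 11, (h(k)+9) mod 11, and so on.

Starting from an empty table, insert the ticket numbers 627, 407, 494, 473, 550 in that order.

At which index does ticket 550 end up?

9

627 hashes to 0; slot 0 is free -> place at 0.
407 hashes to 0; 0 taken -> place at 1.
494 hashes to 10; slot 10 is free -> place at 10.
473 hashes to 0; 0,1 taken -> place at 4.
550 hashes to 0; 0,1,4 taken -> place at 9.
Table: [627, 407, —, —, 473, —, —, —, —, 550, 494]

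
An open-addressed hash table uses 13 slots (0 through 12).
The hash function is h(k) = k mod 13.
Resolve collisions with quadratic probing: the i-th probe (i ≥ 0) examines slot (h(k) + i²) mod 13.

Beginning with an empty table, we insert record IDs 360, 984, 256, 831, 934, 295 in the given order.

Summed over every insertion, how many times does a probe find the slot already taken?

Insert 360: h=9, slot 9 empty → index 9.
Insert 984: h=9, slot 9 occupied → index 10.
Insert 256: h=9, slots 9,10 occupied → index 0.
Insert 831: h=12, slot 12 empty → index 12.
Insert 934: h=11, slot 11 empty → index 11.
Insert 295: h=9, slots 9,10,0 occupied → index 5.
Table: [256, —, —, —, —, 295, —, —, —, 360, 984, 934, 831]

6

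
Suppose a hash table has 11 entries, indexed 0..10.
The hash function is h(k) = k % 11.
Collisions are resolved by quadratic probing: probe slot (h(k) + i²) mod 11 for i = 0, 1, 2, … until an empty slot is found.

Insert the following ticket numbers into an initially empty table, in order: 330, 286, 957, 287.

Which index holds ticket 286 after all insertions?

1

330 hashes to 0; slot 0 is free → place at 0.
286 hashes to 0; 0 taken → place at 1.
957 hashes to 0; 0,1 taken → place at 4.
287 hashes to 1; 1 taken → place at 2.
Table: [330, 286, 287, —, 957, —, —, —, —, —, —]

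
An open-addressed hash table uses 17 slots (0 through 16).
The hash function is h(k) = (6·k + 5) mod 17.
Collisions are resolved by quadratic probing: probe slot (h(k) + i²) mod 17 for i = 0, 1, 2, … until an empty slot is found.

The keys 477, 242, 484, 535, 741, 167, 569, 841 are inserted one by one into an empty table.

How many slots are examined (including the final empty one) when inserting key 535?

2

477 hashes to 11; slot 11 is free → place at 11.
242 hashes to 12; slot 12 is free → place at 12.
484 hashes to 2; slot 2 is free → place at 2.
535 hashes to 2; 2 taken → place at 3.
741 hashes to 14; slot 14 is free → place at 14.
167 hashes to 4; slot 4 is free → place at 4.
569 hashes to 2; 2,3 taken → place at 6.
841 hashes to 2; 2,3,6,11 taken → place at 1.
Table: [-, 841, 484, 535, 167, -, 569, -, -, -, -, 477, 242, -, 741, -, -]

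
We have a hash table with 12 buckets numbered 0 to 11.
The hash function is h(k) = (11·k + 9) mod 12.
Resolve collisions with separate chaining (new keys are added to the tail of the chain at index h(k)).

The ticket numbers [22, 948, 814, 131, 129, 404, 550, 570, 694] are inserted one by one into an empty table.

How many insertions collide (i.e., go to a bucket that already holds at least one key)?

3

Insert 22: h=11, bucket 11 empty -> new chain.
Insert 948: h=9, bucket 9 empty -> new chain.
Insert 814: h=11, bucket 11 nonempty -> append to chain.
Insert 131: h=10, bucket 10 empty -> new chain.
Insert 129: h=0, bucket 0 empty -> new chain.
Insert 404: h=1, bucket 1 empty -> new chain.
Insert 550: h=11, bucket 11 nonempty -> append to chain.
Insert 570: h=3, bucket 3 empty -> new chain.
Insert 694: h=11, bucket 11 nonempty -> append to chain.
Final buckets:
0: 129
1: 404
2: -
3: 570
4: -
5: -
6: -
7: -
8: -
9: 948
10: 131
11: 22 -> 814 -> 550 -> 694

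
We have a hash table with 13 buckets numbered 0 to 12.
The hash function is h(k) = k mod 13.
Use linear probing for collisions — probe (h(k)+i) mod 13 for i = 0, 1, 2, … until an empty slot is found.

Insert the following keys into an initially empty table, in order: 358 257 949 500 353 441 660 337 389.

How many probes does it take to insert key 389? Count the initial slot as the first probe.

5

358: h=7 → slot 7
257: h=10 → slot 10
949: h=0 → slot 0
500: h=6 → slot 6
353: h=2 → slot 2
441: h=12 → slot 12
660: h=10, probe 10,11 → slot 11
337: h=12, probe 12,0,1 → slot 1
389: h=12, probe 12,0,1,2,3 → slot 3
Table: [949, 337, 353, 389, _, _, 500, 358, _, _, 257, 660, 441]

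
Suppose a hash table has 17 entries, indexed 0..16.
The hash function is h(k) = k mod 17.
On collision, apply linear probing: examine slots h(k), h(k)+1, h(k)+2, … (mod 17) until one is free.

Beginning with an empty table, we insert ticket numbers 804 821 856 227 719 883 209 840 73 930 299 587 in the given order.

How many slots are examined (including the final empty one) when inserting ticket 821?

804 hashes to 5; slot 5 is free -> place at 5.
821 hashes to 5; 5 taken -> place at 6.
856 hashes to 6; 6 taken -> place at 7.
227 hashes to 6; 6,7 taken -> place at 8.
719 hashes to 5; 5,6,7,8 taken -> place at 9.
883 hashes to 16; slot 16 is free -> place at 16.
209 hashes to 5; 5,6,7,8,9 taken -> place at 10.
840 hashes to 7; 7,8,9,10 taken -> place at 11.
73 hashes to 5; 5,6,7,8,9,10,11 taken -> place at 12.
930 hashes to 12; 12 taken -> place at 13.
299 hashes to 10; 10,11,12,13 taken -> place at 14.
587 hashes to 9; 9,10,11,12,13,14 taken -> place at 15.
Table: [∅, ∅, ∅, ∅, ∅, 804, 821, 856, 227, 719, 209, 840, 73, 930, 299, 587, 883]

2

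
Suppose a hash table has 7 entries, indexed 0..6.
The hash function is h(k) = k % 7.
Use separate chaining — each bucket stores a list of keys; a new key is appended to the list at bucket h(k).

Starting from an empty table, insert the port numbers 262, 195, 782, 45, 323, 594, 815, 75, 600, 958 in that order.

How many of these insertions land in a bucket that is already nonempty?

6

262 → bucket 3
195 → bucket 6
782 → bucket 5
45 → bucket 3 (collision)
323 → bucket 1
594 → bucket 6 (collision)
815 → bucket 3 (collision)
75 → bucket 5 (collision)
600 → bucket 5 (collision)
958 → bucket 6 (collision)
Final buckets:
0: —
1: 323
2: —
3: 262 -> 45 -> 815
4: —
5: 782 -> 75 -> 600
6: 195 -> 594 -> 958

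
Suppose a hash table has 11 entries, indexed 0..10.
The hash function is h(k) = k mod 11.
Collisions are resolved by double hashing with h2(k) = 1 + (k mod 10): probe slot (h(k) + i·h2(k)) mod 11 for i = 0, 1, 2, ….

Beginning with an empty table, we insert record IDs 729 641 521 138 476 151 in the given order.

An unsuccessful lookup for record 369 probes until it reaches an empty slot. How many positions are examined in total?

5

729: h=3 -> slot 3
641: h=3, h2=2, probe 3,5 -> slot 5
521: h=4 -> slot 4
138: h=6 -> slot 6
476: h=3, h2=7, probe 3,10 -> slot 10
151: h=8 -> slot 8
Table: [-, -, -, 729, 521, 641, 138, -, 151, -, 476]
Lookup 369: h=6, h2=10, probe 6,5,4,3,2 → slot 2 empty, not found.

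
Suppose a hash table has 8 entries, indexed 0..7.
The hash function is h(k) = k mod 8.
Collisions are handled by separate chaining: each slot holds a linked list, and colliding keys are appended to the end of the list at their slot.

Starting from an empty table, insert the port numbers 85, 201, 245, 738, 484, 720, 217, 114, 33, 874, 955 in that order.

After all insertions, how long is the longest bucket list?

Insert 85: h=5, bucket 5 empty -> new chain.
Insert 201: h=1, bucket 1 empty -> new chain.
Insert 245: h=5, bucket 5 nonempty -> append to chain.
Insert 738: h=2, bucket 2 empty -> new chain.
Insert 484: h=4, bucket 4 empty -> new chain.
Insert 720: h=0, bucket 0 empty -> new chain.
Insert 217: h=1, bucket 1 nonempty -> append to chain.
Insert 114: h=2, bucket 2 nonempty -> append to chain.
Insert 33: h=1, bucket 1 nonempty -> append to chain.
Insert 874: h=2, bucket 2 nonempty -> append to chain.
Insert 955: h=3, bucket 3 empty -> new chain.
Final buckets:
0: 720
1: 201 -> 217 -> 33
2: 738 -> 114 -> 874
3: 955
4: 484
5: 85 -> 245
6: _
7: _

3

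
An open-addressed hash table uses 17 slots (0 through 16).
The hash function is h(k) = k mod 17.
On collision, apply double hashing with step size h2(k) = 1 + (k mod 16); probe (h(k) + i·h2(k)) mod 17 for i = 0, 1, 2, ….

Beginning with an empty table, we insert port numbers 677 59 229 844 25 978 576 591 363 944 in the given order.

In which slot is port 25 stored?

677 hashes to 14; slot 14 is free → place at 14.
59 hashes to 8; slot 8 is free → place at 8.
229 hashes to 8, h2=6; 8,14 taken → place at 3.
844 hashes to 11; slot 11 is free → place at 11.
25 hashes to 8, h2=10; 8 taken → place at 1.
978 hashes to 9; slot 9 is free → place at 9.
576 hashes to 15; slot 15 is free → place at 15.
591 hashes to 13; slot 13 is free → place at 13.
363 hashes to 6; slot 6 is free → place at 6.
944 hashes to 9, h2=1; 9 taken → place at 10.
Table: [-, 25, -, 229, -, -, 363, -, 59, 978, 944, 844, -, 591, 677, 576, -]

1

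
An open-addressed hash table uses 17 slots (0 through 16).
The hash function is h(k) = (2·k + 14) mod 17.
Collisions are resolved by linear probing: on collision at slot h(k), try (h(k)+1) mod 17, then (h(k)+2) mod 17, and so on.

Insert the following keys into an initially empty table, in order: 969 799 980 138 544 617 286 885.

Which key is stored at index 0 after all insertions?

885

969 hashes to 14; slot 14 is free => place at 14.
799 hashes to 14; 14 taken => place at 15.
980 hashes to 2; slot 2 is free => place at 2.
138 hashes to 1; slot 1 is free => place at 1.
544 hashes to 14; 14,15 taken => place at 16.
617 hashes to 7; slot 7 is free => place at 7.
286 hashes to 8; slot 8 is free => place at 8.
885 hashes to 16; 16 taken => place at 0.
Table: [885, 138, 980, ., ., ., ., 617, 286, ., ., ., ., ., 969, 799, 544]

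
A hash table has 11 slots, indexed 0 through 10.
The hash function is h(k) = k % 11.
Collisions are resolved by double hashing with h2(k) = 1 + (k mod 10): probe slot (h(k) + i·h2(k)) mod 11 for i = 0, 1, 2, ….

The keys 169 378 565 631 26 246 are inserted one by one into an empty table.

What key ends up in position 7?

246

Insert 169: h=4, slot 4 empty -> index 4.
Insert 378: h=4, h2=9, slot 4 occupied -> index 2.
Insert 565: h=4, h2=6, slot 4 occupied -> index 10.
Insert 631: h=4, h2=2, slot 4 occupied -> index 6.
Insert 26: h=4, h2=7, slot 4 occupied -> index 0.
Insert 246: h=4, h2=7, slots 4,0 occupied -> index 7.
Table: [26, —, 378, —, 169, —, 631, 246, —, —, 565]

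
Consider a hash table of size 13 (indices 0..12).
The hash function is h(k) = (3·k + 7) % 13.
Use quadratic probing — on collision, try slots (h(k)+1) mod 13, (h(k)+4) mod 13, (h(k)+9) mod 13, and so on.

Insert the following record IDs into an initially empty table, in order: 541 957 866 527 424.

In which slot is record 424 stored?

1

541: h=5 => slot 5
957: h=5, probe 5,6 => slot 6
866: h=5, probe 5,6,9 => slot 9
527: h=2 => slot 2
424: h=5, probe 5,6,9,1 => slot 1
Table: [., 424, 527, ., ., 541, 957, ., ., 866, ., ., .]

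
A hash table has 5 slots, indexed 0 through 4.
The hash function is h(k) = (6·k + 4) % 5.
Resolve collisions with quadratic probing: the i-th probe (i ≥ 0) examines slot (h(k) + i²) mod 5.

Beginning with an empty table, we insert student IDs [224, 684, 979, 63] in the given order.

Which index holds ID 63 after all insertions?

1

224: h=3 → slot 3
684: h=3, probe 3,4 → slot 4
979: h=3, probe 3,4,2 → slot 2
63: h=2, probe 2,3,1 → slot 1
Table: [_, 63, 979, 224, 684]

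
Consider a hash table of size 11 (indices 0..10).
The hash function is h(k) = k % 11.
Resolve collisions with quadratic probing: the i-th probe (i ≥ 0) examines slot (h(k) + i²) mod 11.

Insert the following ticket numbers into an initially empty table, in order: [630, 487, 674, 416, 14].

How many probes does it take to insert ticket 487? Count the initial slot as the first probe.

630 hashes to 3; slot 3 is free → place at 3.
487 hashes to 3; 3 taken → place at 4.
674 hashes to 3; 3,4 taken → place at 7.
416 hashes to 9; slot 9 is free → place at 9.
14 hashes to 3; 3,4,7 taken → place at 1.
Table: [—, 14, —, 630, 487, —, —, 674, —, 416, —]

2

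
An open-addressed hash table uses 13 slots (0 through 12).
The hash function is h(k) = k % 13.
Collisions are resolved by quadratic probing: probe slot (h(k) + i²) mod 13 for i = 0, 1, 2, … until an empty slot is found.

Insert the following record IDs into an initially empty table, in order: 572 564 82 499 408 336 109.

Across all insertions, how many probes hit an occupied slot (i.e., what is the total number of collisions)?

572: h=0 -> slot 0
564: h=5 -> slot 5
82: h=4 -> slot 4
499: h=5, probe 5,6 -> slot 6
408: h=5, probe 5,6,9 -> slot 9
336: h=11 -> slot 11
109: h=5, probe 5,6,9,1 -> slot 1
Table: [572, 109, —, —, 82, 564, 499, —, —, 408, —, 336, —]

6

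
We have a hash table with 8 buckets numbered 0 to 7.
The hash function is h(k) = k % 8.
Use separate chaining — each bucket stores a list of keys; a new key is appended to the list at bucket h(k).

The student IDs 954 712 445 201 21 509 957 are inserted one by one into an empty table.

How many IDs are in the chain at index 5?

Insert 954: h=2, bucket 2 empty -> new chain.
Insert 712: h=0, bucket 0 empty -> new chain.
Insert 445: h=5, bucket 5 empty -> new chain.
Insert 201: h=1, bucket 1 empty -> new chain.
Insert 21: h=5, bucket 5 nonempty -> append to chain.
Insert 509: h=5, bucket 5 nonempty -> append to chain.
Insert 957: h=5, bucket 5 nonempty -> append to chain.
Final buckets:
0: 712
1: 201
2: 954
3: ∅
4: ∅
5: 445 -> 21 -> 509 -> 957
6: ∅
7: ∅

4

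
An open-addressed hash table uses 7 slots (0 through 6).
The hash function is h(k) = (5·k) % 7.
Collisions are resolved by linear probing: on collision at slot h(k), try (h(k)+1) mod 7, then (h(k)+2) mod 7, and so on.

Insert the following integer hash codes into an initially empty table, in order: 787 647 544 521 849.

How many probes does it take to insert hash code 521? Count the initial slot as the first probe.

Insert 787: h=1, slot 1 empty → index 1.
Insert 647: h=1, slot 1 occupied → index 2.
Insert 544: h=4, slot 4 empty → index 4.
Insert 521: h=1, slots 1,2 occupied → index 3.
Insert 849: h=3, slots 3,4 occupied → index 5.
Table: [_, 787, 647, 521, 544, 849, _]

3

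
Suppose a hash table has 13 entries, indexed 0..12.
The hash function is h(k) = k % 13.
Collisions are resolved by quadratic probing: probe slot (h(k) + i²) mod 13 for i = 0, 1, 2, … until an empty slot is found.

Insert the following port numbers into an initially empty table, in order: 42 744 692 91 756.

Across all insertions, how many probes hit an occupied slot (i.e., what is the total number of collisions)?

3

42: h=3 → slot 3
744: h=3, probe 3,4 → slot 4
692: h=3, probe 3,4,7 → slot 7
91: h=0 → slot 0
756: h=2 → slot 2
Table: [91, _, 756, 42, 744, _, _, 692, _, _, _, _, _]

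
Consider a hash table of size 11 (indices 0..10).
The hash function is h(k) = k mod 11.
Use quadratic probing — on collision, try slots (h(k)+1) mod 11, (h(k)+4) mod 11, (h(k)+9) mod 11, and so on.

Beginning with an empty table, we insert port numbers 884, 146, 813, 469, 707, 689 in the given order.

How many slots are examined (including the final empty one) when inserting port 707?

884: h=4 → slot 4
146: h=3 → slot 3
813: h=10 → slot 10
469: h=7 → slot 7
707: h=3, probe 3,4,7,1 → slot 1
689: h=7, probe 7,8 → slot 8
Table: [-, 707, -, 146, 884, -, -, 469, 689, -, 813]

4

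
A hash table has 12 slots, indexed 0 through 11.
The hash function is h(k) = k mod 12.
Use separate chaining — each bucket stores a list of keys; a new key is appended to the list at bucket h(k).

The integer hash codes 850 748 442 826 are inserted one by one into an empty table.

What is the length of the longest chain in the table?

3

Insert 850: h=10, bucket 10 empty → new chain.
Insert 748: h=4, bucket 4 empty → new chain.
Insert 442: h=10, bucket 10 nonempty → append to chain.
Insert 826: h=10, bucket 10 nonempty → append to chain.
Final buckets:
0: —
1: —
2: —
3: —
4: 748
5: —
6: —
7: —
8: —
9: —
10: 850 -> 442 -> 826
11: —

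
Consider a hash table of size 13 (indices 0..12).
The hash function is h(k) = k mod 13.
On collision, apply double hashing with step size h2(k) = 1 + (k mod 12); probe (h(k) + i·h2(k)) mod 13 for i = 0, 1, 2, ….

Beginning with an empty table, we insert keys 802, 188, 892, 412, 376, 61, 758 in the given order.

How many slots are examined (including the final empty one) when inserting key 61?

2

802: h=9 → slot 9
188: h=6 → slot 6
892: h=8 → slot 8
412: h=9, h2=5, probe 9,1 → slot 1
376: h=12 → slot 12
61: h=9, h2=2, probe 9,11 → slot 11
758: h=4 → slot 4
Table: [., 412, ., ., 758, ., 188, ., 892, 802, ., 61, 376]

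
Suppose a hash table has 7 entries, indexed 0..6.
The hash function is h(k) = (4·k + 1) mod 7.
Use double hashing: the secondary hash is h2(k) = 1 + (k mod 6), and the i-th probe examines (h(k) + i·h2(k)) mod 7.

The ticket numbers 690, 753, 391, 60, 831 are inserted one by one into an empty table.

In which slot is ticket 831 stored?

Insert 690: h=3, slot 3 empty => index 3.
Insert 753: h=3, h2=4, slot 3 occupied => index 0.
Insert 391: h=4, slot 4 empty => index 4.
Insert 60: h=3, h2=1, slots 3,4 occupied => index 5.
Insert 831: h=0, h2=4, slots 0,4 occupied => index 1.
Table: [753, 831, -, 690, 391, 60, -]

1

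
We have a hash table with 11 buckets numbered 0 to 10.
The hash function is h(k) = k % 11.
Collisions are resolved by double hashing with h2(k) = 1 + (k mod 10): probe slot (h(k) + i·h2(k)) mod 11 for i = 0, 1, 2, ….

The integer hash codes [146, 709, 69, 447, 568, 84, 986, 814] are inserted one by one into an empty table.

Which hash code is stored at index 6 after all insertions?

Insert 146: h=3, slot 3 empty -> index 3.
Insert 709: h=5, slot 5 empty -> index 5.
Insert 69: h=3, h2=10, slot 3 occupied -> index 2.
Insert 447: h=7, slot 7 empty -> index 7.
Insert 568: h=7, h2=9, slots 7,5,3 occupied -> index 1.
Insert 84: h=7, h2=5, slots 7,1 occupied -> index 6.
Insert 986: h=7, h2=7, slots 7,3 occupied -> index 10.
Insert 814: h=0, slot 0 empty -> index 0.
Table: [814, 568, 69, 146, ., 709, 84, 447, ., ., 986]

84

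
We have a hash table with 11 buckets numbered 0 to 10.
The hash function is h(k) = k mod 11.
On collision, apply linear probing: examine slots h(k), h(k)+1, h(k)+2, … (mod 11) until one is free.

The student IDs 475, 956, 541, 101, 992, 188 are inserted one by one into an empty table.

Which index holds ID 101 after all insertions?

475 hashes to 2; slot 2 is free -> place at 2.
956 hashes to 10; slot 10 is free -> place at 10.
541 hashes to 2; 2 taken -> place at 3.
101 hashes to 2; 2,3 taken -> place at 4.
992 hashes to 2; 2,3,4 taken -> place at 5.
188 hashes to 1; slot 1 is free -> place at 1.
Table: [∅, 188, 475, 541, 101, 992, ∅, ∅, ∅, ∅, 956]

4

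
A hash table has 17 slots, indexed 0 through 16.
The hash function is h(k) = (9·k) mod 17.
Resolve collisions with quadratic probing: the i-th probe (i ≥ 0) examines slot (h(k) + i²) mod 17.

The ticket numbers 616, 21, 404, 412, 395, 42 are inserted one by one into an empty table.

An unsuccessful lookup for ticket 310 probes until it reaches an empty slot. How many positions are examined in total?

5

616 hashes to 2; slot 2 is free -> place at 2.
21 hashes to 2; 2 taken -> place at 3.
404 hashes to 15; slot 15 is free -> place at 15.
412 hashes to 2; 2,3 taken -> place at 6.
395 hashes to 2; 2,3,6 taken -> place at 11.
42 hashes to 4; slot 4 is free -> place at 4.
Table: [., ., 616, 21, 42, ., 412, ., ., ., ., 395, ., ., ., 404, .]
Lookup 310: h=2, probe 2,3,6,11,1 → slot 1 empty, not found.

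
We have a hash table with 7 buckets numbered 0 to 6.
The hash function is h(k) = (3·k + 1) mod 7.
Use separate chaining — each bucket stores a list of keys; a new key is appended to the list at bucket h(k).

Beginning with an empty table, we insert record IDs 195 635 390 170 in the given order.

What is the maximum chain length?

2

195 → bucket 5
635 → bucket 2
390 → bucket 2 (collision)
170 → bucket 0
Final buckets:
0: 170
1: _
2: 635 -> 390
3: _
4: _
5: 195
6: _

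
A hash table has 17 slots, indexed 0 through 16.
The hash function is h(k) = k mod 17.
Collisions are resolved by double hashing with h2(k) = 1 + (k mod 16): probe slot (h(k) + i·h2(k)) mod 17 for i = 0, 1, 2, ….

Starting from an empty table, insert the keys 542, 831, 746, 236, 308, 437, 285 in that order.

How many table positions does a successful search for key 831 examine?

2

542 hashes to 15; slot 15 is free → place at 15.
831 hashes to 15, h2=16; 15 taken → place at 14.
746 hashes to 15, h2=11; 15 taken → place at 9.
236 hashes to 15, h2=13; 15 taken → place at 11.
308 hashes to 2; slot 2 is free → place at 2.
437 hashes to 12; slot 12 is free → place at 12.
285 hashes to 13; slot 13 is free → place at 13.
Table: [—, —, 308, —, —, —, —, —, —, 746, —, 236, 437, 285, 831, 542, —]
Lookup 831: h=15, h2=16, probe 15,14 → found at 14.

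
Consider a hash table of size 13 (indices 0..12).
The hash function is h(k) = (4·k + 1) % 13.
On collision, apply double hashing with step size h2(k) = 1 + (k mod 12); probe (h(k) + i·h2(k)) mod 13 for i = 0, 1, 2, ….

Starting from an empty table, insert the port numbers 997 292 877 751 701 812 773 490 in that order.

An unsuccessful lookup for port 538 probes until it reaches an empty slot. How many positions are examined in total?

Insert 997: h=11, slot 11 empty -> index 11.
Insert 292: h=12, slot 12 empty -> index 12.
Insert 877: h=12, h2=2, slot 12 occupied -> index 1.
Insert 751: h=2, slot 2 empty -> index 2.
Insert 701: h=10, slot 10 empty -> index 10.
Insert 812: h=12, h2=9, slot 12 occupied -> index 8.
Insert 773: h=12, h2=6, slot 12 occupied -> index 5.
Insert 490: h=11, h2=11, slot 11 occupied -> index 9.
Table: [., 877, 751, ., ., 773, ., ., 812, 490, 701, 997, 292]
Lookup 538: h=8, h2=11, probe 8,6 → slot 6 empty, not found.

2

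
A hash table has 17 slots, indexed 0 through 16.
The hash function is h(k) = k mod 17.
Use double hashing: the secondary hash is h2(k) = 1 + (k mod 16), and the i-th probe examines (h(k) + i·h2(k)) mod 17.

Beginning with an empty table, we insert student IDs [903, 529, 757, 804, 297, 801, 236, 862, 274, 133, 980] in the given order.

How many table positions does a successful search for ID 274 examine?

4

903 hashes to 2; slot 2 is free => place at 2.
529 hashes to 2, h2=2; 2 taken => place at 4.
757 hashes to 9; slot 9 is free => place at 9.
804 hashes to 5; slot 5 is free => place at 5.
297 hashes to 8; slot 8 is free => place at 8.
801 hashes to 2, h2=2; 2,4 taken => place at 6.
236 hashes to 15; slot 15 is free => place at 15.
862 hashes to 12; slot 12 is free => place at 12.
274 hashes to 2, h2=3; 2,5,8 taken => place at 11.
133 hashes to 14; slot 14 is free => place at 14.
980 hashes to 11, h2=5; 11 taken => place at 16.
Table: [_, _, 903, _, 529, 804, 801, _, 297, 757, _, 274, 862, _, 133, 236, 980]
Lookup 274: h=2, h2=3, probe 2,5,8,11 → found at 11.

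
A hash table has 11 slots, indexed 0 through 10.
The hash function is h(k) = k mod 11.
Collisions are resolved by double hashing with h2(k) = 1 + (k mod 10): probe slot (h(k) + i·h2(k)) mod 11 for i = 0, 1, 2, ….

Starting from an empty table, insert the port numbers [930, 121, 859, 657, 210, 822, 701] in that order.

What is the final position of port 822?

Insert 930: h=6, slot 6 empty → index 6.
Insert 121: h=0, slot 0 empty → index 0.
Insert 859: h=1, slot 1 empty → index 1.
Insert 657: h=8, slot 8 empty → index 8.
Insert 210: h=1, h2=1, slot 1 occupied → index 2.
Insert 822: h=8, h2=3, slots 8,0 occupied → index 3.
Insert 701: h=8, h2=2, slot 8 occupied → index 10.
Table: [121, 859, 210, 822, _, _, 930, _, 657, _, 701]

3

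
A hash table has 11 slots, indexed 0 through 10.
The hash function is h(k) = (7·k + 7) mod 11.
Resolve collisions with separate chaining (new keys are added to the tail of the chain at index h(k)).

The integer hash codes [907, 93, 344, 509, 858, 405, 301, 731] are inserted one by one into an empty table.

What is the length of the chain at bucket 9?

Insert 907: h=9, bucket 9 empty → new chain.
Insert 93: h=9, bucket 9 nonempty → append to chain.
Insert 344: h=6, bucket 6 empty → new chain.
Insert 509: h=6, bucket 6 nonempty → append to chain.
Insert 858: h=7, bucket 7 empty → new chain.
Insert 405: h=4, bucket 4 empty → new chain.
Insert 301: h=2, bucket 2 empty → new chain.
Insert 731: h=9, bucket 9 nonempty → append to chain.
Final buckets:
0: —
1: —
2: 301
3: —
4: 405
5: —
6: 344 -> 509
7: 858
8: —
9: 907 -> 93 -> 731
10: —

3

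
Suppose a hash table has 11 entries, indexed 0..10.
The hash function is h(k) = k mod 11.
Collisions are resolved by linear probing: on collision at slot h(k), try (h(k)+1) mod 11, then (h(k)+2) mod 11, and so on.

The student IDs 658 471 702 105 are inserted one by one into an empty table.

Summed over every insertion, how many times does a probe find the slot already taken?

658: h=9 → slot 9
471: h=9, probe 9,10 → slot 10
702: h=9, probe 9,10,0 → slot 0
105: h=6 → slot 6
Table: [702, -, -, -, -, -, 105, -, -, 658, 471]

3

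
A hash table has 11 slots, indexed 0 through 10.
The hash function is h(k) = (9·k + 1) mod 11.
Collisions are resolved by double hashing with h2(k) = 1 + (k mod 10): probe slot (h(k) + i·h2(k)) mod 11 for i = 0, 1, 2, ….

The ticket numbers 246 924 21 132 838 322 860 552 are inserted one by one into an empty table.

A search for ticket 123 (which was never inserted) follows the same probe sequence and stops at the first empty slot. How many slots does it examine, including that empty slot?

3

246: h=4 => slot 4
924: h=1 => slot 1
21: h=3 => slot 3
132: h=1, h2=3, probe 1,4,7 => slot 7
838: h=8 => slot 8
322: h=6 => slot 6
860: h=8, h2=1, probe 8,9 => slot 9
552: h=8, h2=3, probe 8,0 => slot 0
Table: [552, 924, _, 21, 246, _, 322, 132, 838, 860, _]
Lookup 123: h=8, h2=4, probe 8,1,5 → slot 5 empty, not found.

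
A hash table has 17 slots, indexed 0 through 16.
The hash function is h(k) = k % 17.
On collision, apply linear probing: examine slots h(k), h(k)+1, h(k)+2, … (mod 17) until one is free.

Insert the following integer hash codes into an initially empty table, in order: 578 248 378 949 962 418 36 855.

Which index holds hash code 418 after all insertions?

12

578 hashes to 0; slot 0 is free => place at 0.
248 hashes to 10; slot 10 is free => place at 10.
378 hashes to 4; slot 4 is free => place at 4.
949 hashes to 14; slot 14 is free => place at 14.
962 hashes to 10; 10 taken => place at 11.
418 hashes to 10; 10,11 taken => place at 12.
36 hashes to 2; slot 2 is free => place at 2.
855 hashes to 5; slot 5 is free => place at 5.
Table: [578, ., 36, ., 378, 855, ., ., ., ., 248, 962, 418, ., 949, ., .]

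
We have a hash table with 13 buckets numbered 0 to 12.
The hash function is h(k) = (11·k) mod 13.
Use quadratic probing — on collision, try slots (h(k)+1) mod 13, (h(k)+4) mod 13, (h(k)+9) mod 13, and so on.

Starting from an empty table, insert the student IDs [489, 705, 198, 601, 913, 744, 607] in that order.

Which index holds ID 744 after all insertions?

6

489 hashes to 10; slot 10 is free => place at 10.
705 hashes to 7; slot 7 is free => place at 7.
198 hashes to 7; 7 taken => place at 8.
601 hashes to 7; 7,8 taken => place at 11.
913 hashes to 7; 7,8,11 taken => place at 3.
744 hashes to 7; 7,8,11,3,10 taken => place at 6.
607 hashes to 8; 8 taken => place at 9.
Table: [—, —, —, 913, —, —, 744, 705, 198, 607, 489, 601, —]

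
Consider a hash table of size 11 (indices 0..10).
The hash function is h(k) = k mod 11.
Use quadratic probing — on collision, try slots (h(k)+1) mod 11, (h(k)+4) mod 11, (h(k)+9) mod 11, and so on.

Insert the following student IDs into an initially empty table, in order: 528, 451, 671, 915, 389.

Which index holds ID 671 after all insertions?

4

528 hashes to 0; slot 0 is free → place at 0.
451 hashes to 0; 0 taken → place at 1.
671 hashes to 0; 0,1 taken → place at 4.
915 hashes to 2; slot 2 is free → place at 2.
389 hashes to 4; 4 taken → place at 5.
Table: [528, 451, 915, _, 671, 389, _, _, _, _, _]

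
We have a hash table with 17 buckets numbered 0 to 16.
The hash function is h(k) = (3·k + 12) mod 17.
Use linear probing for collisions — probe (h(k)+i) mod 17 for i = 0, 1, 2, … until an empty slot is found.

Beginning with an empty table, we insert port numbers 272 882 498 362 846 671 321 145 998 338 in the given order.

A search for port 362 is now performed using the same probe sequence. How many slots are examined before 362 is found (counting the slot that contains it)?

272: h=12 → slot 12
882: h=6 → slot 6
498: h=10 → slot 10
362: h=10, probe 10,11 → slot 11
846: h=0 → slot 0
671: h=2 → slot 2
321: h=6, probe 6,7 → slot 7
145: h=5 → slot 5
998: h=14 → slot 14
338: h=6, probe 6,7,8 → slot 8
Table: [846, _, 671, _, _, 145, 882, 321, 338, _, 498, 362, 272, _, 998, _, _]
Lookup 362: h=10, probe 10,11 → found at 11.

2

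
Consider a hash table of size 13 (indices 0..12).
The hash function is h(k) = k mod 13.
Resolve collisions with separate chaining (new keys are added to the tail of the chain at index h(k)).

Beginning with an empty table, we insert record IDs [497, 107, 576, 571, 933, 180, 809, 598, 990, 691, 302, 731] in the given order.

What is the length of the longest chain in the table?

5

497 → bucket 3
107 → bucket 3 (collision)
576 → bucket 4
571 → bucket 12
933 → bucket 10
180 → bucket 11
809 → bucket 3 (collision)
598 → bucket 0
990 → bucket 2
691 → bucket 2 (collision)
302 → bucket 3 (collision)
731 → bucket 3 (collision)
Final buckets:
0: 598
1: -
2: 990 -> 691
3: 497 -> 107 -> 809 -> 302 -> 731
4: 576
5: -
6: -
7: -
8: -
9: -
10: 933
11: 180
12: 571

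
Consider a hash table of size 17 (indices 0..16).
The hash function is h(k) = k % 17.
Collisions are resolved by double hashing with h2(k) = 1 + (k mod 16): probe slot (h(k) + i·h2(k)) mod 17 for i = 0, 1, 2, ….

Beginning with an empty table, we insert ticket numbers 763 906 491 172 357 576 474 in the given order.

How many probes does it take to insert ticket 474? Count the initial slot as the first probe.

2

763: h=15 => slot 15
906: h=5 => slot 5
491: h=15, h2=12, probe 15,10 => slot 10
172: h=2 => slot 2
357: h=0 => slot 0
576: h=15, h2=1, probe 15,16 => slot 16
474: h=15, h2=11, probe 15,9 => slot 9
Table: [357, ∅, 172, ∅, ∅, 906, ∅, ∅, ∅, 474, 491, ∅, ∅, ∅, ∅, 763, 576]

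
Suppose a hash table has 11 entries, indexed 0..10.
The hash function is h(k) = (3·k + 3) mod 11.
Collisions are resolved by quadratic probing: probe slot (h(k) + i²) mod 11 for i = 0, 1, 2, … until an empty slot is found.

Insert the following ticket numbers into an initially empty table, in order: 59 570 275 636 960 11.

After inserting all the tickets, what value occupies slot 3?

275

Insert 59: h=4, slot 4 empty => index 4.
Insert 570: h=8, slot 8 empty => index 8.
Insert 275: h=3, slot 3 empty => index 3.
Insert 636: h=8, slot 8 occupied => index 9.
Insert 960: h=1, slot 1 empty => index 1.
Insert 11: h=3, slots 3,4 occupied => index 7.
Table: [—, 960, —, 275, 59, —, —, 11, 570, 636, —]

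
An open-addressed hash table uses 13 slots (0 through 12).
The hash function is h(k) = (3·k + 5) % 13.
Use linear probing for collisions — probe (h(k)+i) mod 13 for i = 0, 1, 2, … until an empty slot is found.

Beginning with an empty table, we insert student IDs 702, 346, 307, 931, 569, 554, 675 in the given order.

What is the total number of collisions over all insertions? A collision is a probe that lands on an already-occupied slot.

8

Insert 702: h=5, slot 5 empty => index 5.
Insert 346: h=3, slot 3 empty => index 3.
Insert 307: h=3, slot 3 occupied => index 4.
Insert 931: h=3, slots 3,4,5 occupied => index 6.
Insert 569: h=9, slot 9 empty => index 9.
Insert 554: h=3, slots 3,4,5,6 occupied => index 7.
Insert 675: h=2, slot 2 empty => index 2.
Table: [_, _, 675, 346, 307, 702, 931, 554, _, 569, _, _, _]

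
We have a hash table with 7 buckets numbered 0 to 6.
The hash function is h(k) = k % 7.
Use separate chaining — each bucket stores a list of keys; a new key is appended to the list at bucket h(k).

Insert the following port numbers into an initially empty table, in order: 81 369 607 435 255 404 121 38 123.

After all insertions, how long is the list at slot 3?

Insert 81: h=4, bucket 4 empty -> new chain.
Insert 369: h=5, bucket 5 empty -> new chain.
Insert 607: h=5, bucket 5 nonempty -> append to chain.
Insert 435: h=1, bucket 1 empty -> new chain.
Insert 255: h=3, bucket 3 empty -> new chain.
Insert 404: h=5, bucket 5 nonempty -> append to chain.
Insert 121: h=2, bucket 2 empty -> new chain.
Insert 38: h=3, bucket 3 nonempty -> append to chain.
Insert 123: h=4, bucket 4 nonempty -> append to chain.
Final buckets:
0: _
1: 435
2: 121
3: 255 -> 38
4: 81 -> 123
5: 369 -> 607 -> 404
6: _

2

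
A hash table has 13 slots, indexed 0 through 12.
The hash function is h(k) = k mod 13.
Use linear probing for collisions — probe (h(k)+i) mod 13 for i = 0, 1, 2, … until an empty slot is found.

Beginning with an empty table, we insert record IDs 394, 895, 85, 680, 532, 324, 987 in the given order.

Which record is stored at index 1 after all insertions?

394: h=4 → slot 4
895: h=11 → slot 11
85: h=7 → slot 7
680: h=4, probe 4,5 → slot 5
532: h=12 → slot 12
324: h=12, probe 12,0 → slot 0
987: h=12, probe 12,0,1 → slot 1
Table: [324, 987, —, —, 394, 680, —, 85, —, —, —, 895, 532]

987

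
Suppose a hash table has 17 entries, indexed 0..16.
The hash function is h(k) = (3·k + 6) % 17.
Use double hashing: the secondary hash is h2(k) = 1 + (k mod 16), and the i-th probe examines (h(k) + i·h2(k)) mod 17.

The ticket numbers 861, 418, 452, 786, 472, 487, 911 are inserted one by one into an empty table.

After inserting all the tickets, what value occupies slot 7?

861 hashes to 5; slot 5 is free => place at 5.
418 hashes to 2; slot 2 is free => place at 2.
452 hashes to 2, h2=5; 2 taken => place at 7.
786 hashes to 1; slot 1 is free => place at 1.
472 hashes to 11; slot 11 is free => place at 11.
487 hashes to 5, h2=8; 5 taken => place at 13.
911 hashes to 2, h2=16; 2,1 taken => place at 0.
Table: [911, 786, 418, -, -, 861, -, 452, -, -, -, 472, -, 487, -, -, -]

452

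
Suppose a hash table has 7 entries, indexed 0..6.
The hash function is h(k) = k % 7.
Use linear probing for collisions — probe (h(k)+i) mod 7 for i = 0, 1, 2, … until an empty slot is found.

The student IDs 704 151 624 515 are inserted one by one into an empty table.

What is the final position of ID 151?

704 hashes to 4; slot 4 is free => place at 4.
151 hashes to 4; 4 taken => place at 5.
624 hashes to 1; slot 1 is free => place at 1.
515 hashes to 4; 4,5 taken => place at 6.
Table: [_, 624, _, _, 704, 151, 515]

5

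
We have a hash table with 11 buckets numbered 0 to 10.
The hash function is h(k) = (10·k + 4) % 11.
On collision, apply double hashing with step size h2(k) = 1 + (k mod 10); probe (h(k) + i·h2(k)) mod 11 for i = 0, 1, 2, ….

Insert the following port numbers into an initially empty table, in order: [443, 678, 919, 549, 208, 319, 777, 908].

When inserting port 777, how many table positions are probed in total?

443: h=1 -> slot 1
678: h=8 -> slot 8
919: h=9 -> slot 9
549: h=5 -> slot 5
208: h=5, h2=9, probe 5,3 -> slot 3
319: h=4 -> slot 4
777: h=8, h2=8, probe 8,5,2 -> slot 2
908: h=9, h2=9, probe 9,7 -> slot 7
Table: [—, 443, 777, 208, 319, 549, —, 908, 678, 919, —]

3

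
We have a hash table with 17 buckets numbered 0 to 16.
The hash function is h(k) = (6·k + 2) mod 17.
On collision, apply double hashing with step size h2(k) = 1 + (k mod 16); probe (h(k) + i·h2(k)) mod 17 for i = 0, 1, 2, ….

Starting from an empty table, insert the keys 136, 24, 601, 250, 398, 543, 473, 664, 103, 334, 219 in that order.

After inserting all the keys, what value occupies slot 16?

136: h=2 -> slot 2
24: h=10 -> slot 10
601: h=4 -> slot 4
250: h=6 -> slot 6
398: h=10, h2=15, probe 10,8 -> slot 8
543: h=13 -> slot 13
473: h=1 -> slot 1
664: h=8, h2=9, probe 8,0 -> slot 0
103: h=8, h2=8, probe 8,16 -> slot 16
334: h=0, h2=15, probe 0,15 -> slot 15
219: h=7 -> slot 7
Table: [664, 473, 136, _, 601, _, 250, 219, 398, _, 24, _, _, 543, _, 334, 103]

103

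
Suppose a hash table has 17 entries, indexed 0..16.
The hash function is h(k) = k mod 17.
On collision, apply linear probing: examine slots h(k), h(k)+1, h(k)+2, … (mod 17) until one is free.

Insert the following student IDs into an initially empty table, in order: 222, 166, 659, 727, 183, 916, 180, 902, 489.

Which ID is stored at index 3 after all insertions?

Insert 222: h=1, slot 1 empty → index 1.
Insert 166: h=13, slot 13 empty → index 13.
Insert 659: h=13, slot 13 occupied → index 14.
Insert 727: h=13, slots 13,14 occupied → index 15.
Insert 183: h=13, slots 13,14,15 occupied → index 16.
Insert 916: h=15, slots 15,16 occupied → index 0.
Insert 180: h=10, slot 10 empty → index 10.
Insert 902: h=1, slot 1 occupied → index 2.
Insert 489: h=13, slots 13,14,15,16,0,1,2 occupied → index 3.
Table: [916, 222, 902, 489, -, -, -, -, -, -, 180, -, -, 166, 659, 727, 183]

489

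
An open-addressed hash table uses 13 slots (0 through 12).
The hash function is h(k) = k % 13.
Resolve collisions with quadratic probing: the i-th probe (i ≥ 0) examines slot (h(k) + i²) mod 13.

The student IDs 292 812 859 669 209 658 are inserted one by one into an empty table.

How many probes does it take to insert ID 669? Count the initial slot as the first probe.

3

Insert 292: h=6, slot 6 empty -> index 6.
Insert 812: h=6, slot 6 occupied -> index 7.
Insert 859: h=1, slot 1 empty -> index 1.
Insert 669: h=6, slots 6,7 occupied -> index 10.
Insert 209: h=1, slot 1 occupied -> index 2.
Insert 658: h=8, slot 8 empty -> index 8.
Table: [-, 859, 209, -, -, -, 292, 812, 658, -, 669, -, -]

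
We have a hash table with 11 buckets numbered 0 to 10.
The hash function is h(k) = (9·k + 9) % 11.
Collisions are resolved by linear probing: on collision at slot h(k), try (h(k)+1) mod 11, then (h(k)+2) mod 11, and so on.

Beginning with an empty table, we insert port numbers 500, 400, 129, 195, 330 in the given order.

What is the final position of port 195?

5

Insert 500: h=10, slot 10 empty → index 10.
Insert 400: h=1, slot 1 empty → index 1.
Insert 129: h=4, slot 4 empty → index 4.
Insert 195: h=4, slot 4 occupied → index 5.
Insert 330: h=9, slot 9 empty → index 9.
Table: [-, 400, -, -, 129, 195, -, -, -, 330, 500]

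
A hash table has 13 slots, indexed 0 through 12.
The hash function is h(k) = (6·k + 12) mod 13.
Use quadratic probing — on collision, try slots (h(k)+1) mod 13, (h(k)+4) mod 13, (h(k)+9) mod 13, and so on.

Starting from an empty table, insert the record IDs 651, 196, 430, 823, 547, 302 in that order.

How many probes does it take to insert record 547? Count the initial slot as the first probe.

4

Insert 651: h=5, slot 5 empty => index 5.
Insert 196: h=5, slot 5 occupied => index 6.
Insert 430: h=5, slots 5,6 occupied => index 9.
Insert 823: h=10, slot 10 empty => index 10.
Insert 547: h=5, slots 5,6,9 occupied => index 1.
Insert 302: h=4, slot 4 empty => index 4.
Table: [., 547, ., ., 302, 651, 196, ., ., 430, 823, ., .]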